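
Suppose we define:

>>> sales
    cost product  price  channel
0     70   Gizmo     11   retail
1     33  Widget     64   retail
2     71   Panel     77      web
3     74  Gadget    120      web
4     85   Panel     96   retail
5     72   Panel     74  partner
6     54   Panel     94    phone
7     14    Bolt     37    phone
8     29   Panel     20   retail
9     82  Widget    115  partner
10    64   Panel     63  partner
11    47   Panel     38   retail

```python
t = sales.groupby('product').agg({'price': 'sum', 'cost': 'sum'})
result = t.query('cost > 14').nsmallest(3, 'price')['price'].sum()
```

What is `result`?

group by product: sum(price), sum(cost):
         price  cost
product             
Bolt        37    14
Gadget     120    74
Gizmo       11    70
Panel      462   422
Widget     179   115
filter rows where cost > 14:
         price  cost
product             
Gadget     120    74
Gizmo       11    70
Panel      462   422
Widget     179   115
take 3 rows with smallest price:
         price  cost
product             
Gizmo       11    70
Gadget     120    74
Widget     179   115
Taking the sum of column 'price' gives 310.

310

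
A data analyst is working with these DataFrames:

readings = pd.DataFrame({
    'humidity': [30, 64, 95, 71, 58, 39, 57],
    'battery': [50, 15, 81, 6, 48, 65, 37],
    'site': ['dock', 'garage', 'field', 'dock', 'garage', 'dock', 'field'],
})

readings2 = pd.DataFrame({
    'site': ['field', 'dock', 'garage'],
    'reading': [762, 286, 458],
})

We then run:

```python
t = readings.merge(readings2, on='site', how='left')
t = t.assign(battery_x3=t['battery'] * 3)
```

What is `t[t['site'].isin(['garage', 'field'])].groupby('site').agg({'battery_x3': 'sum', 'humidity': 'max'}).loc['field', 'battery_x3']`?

merge on 'site' (how='left') → 7 rows:
   humidity  battery    site  reading
0        30       50    dock      286
1        64       15  garage      458
2        95       81   field      762
3        71        6    dock      286
4        58       48  garage      458
5        39       65    dock      286
6        57       37   field      762
add column battery_x3 = t['battery'] * 3:
   humidity  battery    site  reading  battery_x3
0        30       50    dock      286         150
1        64       15  garage      458          45
2        95       81   field      762         243
3        71        6    dock      286          18
4        58       48  garage      458         144
5        39       65    dock      286         195
6        57       37   field      762         111
filter rows where site in ['garage', 'field']:
   humidity  battery    site  reading  battery_x3
1        64       15  garage      458          45
2        95       81   field      762         243
4        58       48  garage      458         144
6        57       37   field      762         111
group by site: sum(battery_x3), max(humidity):
        battery_x3  humidity
site                        
field          354        95
garage         189        64
So loc['field', 'battery_x3'] = 354.

354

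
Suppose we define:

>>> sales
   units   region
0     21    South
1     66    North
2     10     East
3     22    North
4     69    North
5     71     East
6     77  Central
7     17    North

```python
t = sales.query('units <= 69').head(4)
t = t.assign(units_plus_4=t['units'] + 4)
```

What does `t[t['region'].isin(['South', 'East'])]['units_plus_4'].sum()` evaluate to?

filter rows where units <= 69:
   units region
0     21  South
1     66  North
2     10   East
3     22  North
4     69  North
7     17  North
take first 4 rows:
   units region
0     21  South
1     66  North
2     10   East
3     22  North
add column units_plus_4 = t['units'] + 4:
   units region  units_plus_4
0     21  South            25
1     66  North            70
2     10   East            14
3     22  North            26
filter rows where region in ['South', 'East']:
   units region  units_plus_4
0     21  South            25
2     10   East            14
Taking the sum of column 'units_plus_4' gives 39.

39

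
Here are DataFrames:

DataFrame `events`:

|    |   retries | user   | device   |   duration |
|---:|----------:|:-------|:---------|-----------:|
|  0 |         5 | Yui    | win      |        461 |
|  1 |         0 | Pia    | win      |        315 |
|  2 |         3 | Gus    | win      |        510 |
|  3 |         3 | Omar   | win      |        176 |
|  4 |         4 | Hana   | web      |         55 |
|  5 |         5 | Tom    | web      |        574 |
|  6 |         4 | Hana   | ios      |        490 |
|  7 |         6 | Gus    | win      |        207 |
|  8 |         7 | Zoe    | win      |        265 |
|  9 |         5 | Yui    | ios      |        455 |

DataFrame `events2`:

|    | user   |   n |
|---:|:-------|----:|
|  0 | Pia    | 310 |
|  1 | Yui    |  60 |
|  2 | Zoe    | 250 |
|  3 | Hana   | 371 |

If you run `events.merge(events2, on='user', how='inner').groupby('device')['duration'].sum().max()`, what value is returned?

1041

merge on 'user' (how='inner') → 6 rows:
   retries  user device  duration    n
0        5   Yui    win       461   60
1        0   Pia    win       315  310
2        4  Hana    web        55  371
3        4  Hana    ios       490  371
4        7   Zoe    win       265  250
5        5   Yui    ios       455   60
group by device, sum of duration:
device
ios     945
web      55
win    1041
Name: duration, dtype: int64
The max of the resulting series is 1041.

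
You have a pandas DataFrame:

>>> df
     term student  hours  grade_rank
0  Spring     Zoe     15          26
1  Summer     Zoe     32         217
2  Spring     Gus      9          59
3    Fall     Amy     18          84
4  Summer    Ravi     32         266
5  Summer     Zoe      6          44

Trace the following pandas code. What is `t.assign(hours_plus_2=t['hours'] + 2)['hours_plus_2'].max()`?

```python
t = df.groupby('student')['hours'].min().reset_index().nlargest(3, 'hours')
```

group by student, min of hours:
student
Amy     18
Gus      9
Ravi    32
Zoe      6
Name: hours, dtype: int64
reset_index():
  student  hours
0     Amy     18
1     Gus      9
2    Ravi     32
3     Zoe      6
take 3 rows with largest hours:
  student  hours
2    Ravi     32
0     Amy     18
1     Gus      9
add column hours_plus_2 = t['hours'] + 2:
  student  hours  hours_plus_2
2    Ravi     32            34
0     Amy     18            20
1     Gus      9            11
max of column 'hours_plus_2' → 34

34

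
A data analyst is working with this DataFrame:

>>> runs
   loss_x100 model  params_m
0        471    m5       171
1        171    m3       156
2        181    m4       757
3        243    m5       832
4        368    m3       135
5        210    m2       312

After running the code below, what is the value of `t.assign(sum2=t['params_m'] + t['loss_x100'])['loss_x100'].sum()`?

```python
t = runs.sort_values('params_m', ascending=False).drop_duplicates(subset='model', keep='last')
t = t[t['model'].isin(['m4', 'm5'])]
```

sort by params_m descending:
   loss_x100 model  params_m
3        243    m5       832
2        181    m4       757
5        210    m2       312
0        471    m5       171
1        171    m3       156
4        368    m3       135
drop duplicate model (keep=last):
   loss_x100 model  params_m
2        181    m4       757
5        210    m2       312
0        471    m5       171
4        368    m3       135
filter rows where model in ['m4', 'm5']:
   loss_x100 model  params_m
2        181    m4       757
0        471    m5       171
add column sum2 = t['params_m'] + t['loss_x100']:
   loss_x100 model  params_m  sum2
2        181    m4       757   938
0        471    m5       171   642
The sum of column 'loss_x100' is 652.

652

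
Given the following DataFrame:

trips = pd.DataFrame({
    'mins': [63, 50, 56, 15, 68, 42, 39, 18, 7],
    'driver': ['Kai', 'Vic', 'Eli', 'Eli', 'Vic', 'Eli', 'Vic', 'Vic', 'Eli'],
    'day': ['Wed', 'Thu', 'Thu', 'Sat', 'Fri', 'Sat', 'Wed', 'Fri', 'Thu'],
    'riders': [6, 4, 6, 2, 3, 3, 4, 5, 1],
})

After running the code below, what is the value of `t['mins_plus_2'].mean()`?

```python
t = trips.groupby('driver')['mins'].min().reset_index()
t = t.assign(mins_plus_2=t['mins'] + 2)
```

31.3333333333

group by driver, min of mins:
driver
Eli     7
Kai    63
Vic    18
Name: mins, dtype: int64
reset_index():
  driver  mins
0    Eli     7
1    Kai    63
2    Vic    18
add column mins_plus_2 = t['mins'] + 2:
  driver  mins  mins_plus_2
0    Eli     7            9
1    Kai    63           65
2    Vic    18           20
Hence 31.3333333333.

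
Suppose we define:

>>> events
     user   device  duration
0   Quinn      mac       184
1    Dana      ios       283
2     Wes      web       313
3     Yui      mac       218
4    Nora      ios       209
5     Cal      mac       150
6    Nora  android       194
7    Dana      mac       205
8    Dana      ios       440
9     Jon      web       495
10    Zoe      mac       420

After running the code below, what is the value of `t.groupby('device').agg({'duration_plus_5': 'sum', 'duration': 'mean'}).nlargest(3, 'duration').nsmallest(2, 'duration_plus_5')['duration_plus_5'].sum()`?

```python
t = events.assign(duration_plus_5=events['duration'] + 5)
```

1765

add column duration_plus_5 = events['duration'] + 5:
     user   device  duration  duration_plus_5
0   Quinn      mac       184              189
1    Dana      ios       283              288
2     Wes      web       313              318
3     Yui      mac       218              223
4    Nora      ios       209              214
5     Cal      mac       150              155
6    Nora  android       194              199
7    Dana      mac       205              210
8    Dana      ios       440              445
9     Jon      web       495              500
10    Zoe      mac       420              425
group by device: sum(duration_plus_5), mean(duration):
         duration_plus_5    duration
device                              
android              199  194.000000
ios                  947  310.666667
mac                 1202  235.400000
web                  818  404.000000
take 3 rows with largest duration:
        duration_plus_5    duration
device                             
web                 818  404.000000
ios                 947  310.666667
mac                1202  235.400000
take 2 rows with smallest duration_plus_5:
        duration_plus_5    duration
device                             
web                 818  404.000000
ios                 947  310.666667
The sum of column 'duration_plus_5' is 1765.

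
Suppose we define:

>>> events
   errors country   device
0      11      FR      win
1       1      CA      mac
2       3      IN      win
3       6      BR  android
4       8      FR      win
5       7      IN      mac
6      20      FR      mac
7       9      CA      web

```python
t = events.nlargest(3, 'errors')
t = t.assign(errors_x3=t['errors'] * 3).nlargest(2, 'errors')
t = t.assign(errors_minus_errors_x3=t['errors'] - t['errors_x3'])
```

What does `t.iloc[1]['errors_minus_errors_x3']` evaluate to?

-22

take 3 rows with largest errors:
   errors country device
6      20      FR    mac
0      11      FR    win
7       9      CA    web
add column errors_x3 = t['errors'] * 3:
   errors country device  errors_x3
6      20      FR    mac         60
0      11      FR    win         33
7       9      CA    web         27
take 2 rows with largest errors:
   errors country device  errors_x3
6      20      FR    mac         60
0      11      FR    win         33
add column errors_minus_errors_x3 = t['errors'] - t['errors_x3']:
   errors country device  errors_x3  errors_minus_errors_x3
6      20      FR    mac         60                     -40
0      11      FR    win         33                     -22
So iloc[1]['errors_minus_errors_x3'] = -22.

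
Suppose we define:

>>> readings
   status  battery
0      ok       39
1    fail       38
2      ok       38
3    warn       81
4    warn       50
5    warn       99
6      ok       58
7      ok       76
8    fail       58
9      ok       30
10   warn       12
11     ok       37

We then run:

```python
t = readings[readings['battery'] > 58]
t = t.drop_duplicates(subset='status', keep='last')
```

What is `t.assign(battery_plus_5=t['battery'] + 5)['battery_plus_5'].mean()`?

92.5

filter rows where battery > 58:
  status  battery
3   warn       81
5   warn       99
7     ok       76
drop duplicate status (keep=last):
  status  battery
5   warn       99
7     ok       76
add column battery_plus_5 = t['battery'] + 5:
  status  battery  battery_plus_5
5   warn       99             104
7     ok       76              81
Reading off the mean of column 'battery_plus_5', we get 92.5.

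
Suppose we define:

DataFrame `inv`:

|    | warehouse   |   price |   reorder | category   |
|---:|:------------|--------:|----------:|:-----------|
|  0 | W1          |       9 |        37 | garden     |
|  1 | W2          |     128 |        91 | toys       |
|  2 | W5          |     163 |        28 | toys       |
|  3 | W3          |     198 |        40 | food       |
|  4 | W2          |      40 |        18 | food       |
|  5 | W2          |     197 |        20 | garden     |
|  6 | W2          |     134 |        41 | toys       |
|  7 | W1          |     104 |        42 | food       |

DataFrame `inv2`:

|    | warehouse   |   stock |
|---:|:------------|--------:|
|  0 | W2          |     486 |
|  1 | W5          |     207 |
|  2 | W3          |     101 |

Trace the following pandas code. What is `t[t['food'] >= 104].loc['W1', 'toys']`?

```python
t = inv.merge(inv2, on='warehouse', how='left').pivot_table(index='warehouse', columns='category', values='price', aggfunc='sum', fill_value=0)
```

merge on 'warehouse' (how='left') → 8 rows:
  warehouse  price  reorder category  stock
0        W1      9       37   garden    NaN
1        W2    128       91     toys  486.0
2        W5    163       28     toys  207.0
3        W3    198       40     food  101.0
4        W2     40       18     food  486.0
5        W2    197       20   garden  486.0
6        W2    134       41     toys  486.0
7        W1    104       42     food    NaN
pivot: rows=warehouse, cols=category, sum(price):
category   food  garden  toys
warehouse                    
W1          104       9     0
W2           40     197   262
W3          198       0     0
W5            0       0   163
filter rows where food >= 104:
category   food  garden  toys
warehouse                    
W1          104       9     0
W3          198       0     0
Taking the value at row 'W1', column 'toys' gives 0.

0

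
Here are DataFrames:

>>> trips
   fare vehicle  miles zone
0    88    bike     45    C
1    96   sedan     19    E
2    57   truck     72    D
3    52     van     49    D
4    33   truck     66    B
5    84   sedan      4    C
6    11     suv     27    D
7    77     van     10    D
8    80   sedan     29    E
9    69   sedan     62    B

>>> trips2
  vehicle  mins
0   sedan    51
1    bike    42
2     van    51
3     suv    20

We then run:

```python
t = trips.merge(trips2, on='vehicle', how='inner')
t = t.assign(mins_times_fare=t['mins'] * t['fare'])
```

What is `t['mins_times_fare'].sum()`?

merge on 'vehicle' (how='inner') → 8 rows:
   fare vehicle  miles zone  mins
0    88    bike     45    C    42
1    96   sedan     19    E    51
2    52     van     49    D    51
3    84   sedan      4    C    51
4    11     suv     27    D    20
5    77     van     10    D    51
6    80   sedan     29    E    51
7    69   sedan     62    B    51
add column mins_times_fare = t['mins'] * t['fare']:
   fare vehicle  miles zone  mins  mins_times_fare
0    88    bike     45    C    42             3696
1    96   sedan     19    E    51             4896
2    52     van     49    D    51             2652
3    84   sedan      4    C    51             4284
4    11     suv     27    D    20              220
5    77     van     10    D    51             3927
6    80   sedan     29    E    51             4080
7    69   sedan     62    B    51             3519
The sum of column 'mins_times_fare' is 27274.

27274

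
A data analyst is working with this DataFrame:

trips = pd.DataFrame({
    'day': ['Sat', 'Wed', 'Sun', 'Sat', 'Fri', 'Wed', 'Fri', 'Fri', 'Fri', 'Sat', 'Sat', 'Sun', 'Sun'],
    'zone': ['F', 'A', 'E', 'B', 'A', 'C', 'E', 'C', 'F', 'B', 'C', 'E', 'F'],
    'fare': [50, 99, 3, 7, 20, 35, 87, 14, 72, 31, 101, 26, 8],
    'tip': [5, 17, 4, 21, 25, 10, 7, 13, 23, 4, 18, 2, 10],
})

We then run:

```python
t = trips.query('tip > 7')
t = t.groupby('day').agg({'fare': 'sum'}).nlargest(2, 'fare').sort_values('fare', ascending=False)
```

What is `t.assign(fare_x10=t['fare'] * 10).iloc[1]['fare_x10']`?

1080

filter rows where tip > 7:
    day zone  fare  tip
1   Wed    A    99   17
3   Sat    B     7   21
4   Fri    A    20   25
5   Wed    C    35   10
7   Fri    C    14   13
8   Fri    F    72   23
10  Sat    C   101   18
12  Sun    F     8   10
group by day, sum of fare:
     fare
day      
Fri   106
Sat   108
Sun     8
Wed   134
take 2 rows with largest fare:
     fare
day      
Wed   134
Sat   108
sort by fare descending:
     fare
day      
Wed   134
Sat   108
add column fare_x10 = t['fare'] * 10:
     fare  fare_x10
day                
Wed   134      1340
Sat   108      1080
Then the value at position 1, column 'fare_x10': 1080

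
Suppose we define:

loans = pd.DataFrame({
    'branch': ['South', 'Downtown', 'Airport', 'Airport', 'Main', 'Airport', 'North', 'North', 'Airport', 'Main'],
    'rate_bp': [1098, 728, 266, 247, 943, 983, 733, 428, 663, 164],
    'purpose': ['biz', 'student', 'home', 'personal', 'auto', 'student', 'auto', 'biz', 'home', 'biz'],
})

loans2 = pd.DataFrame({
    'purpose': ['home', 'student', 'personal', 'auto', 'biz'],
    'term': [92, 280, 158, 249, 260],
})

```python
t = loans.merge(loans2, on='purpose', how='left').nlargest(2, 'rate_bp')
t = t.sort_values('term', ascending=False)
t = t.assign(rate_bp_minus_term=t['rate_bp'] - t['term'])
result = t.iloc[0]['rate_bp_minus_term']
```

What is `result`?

merge on 'purpose' (how='left') → 10 rows:
     branch  rate_bp   purpose  term
0     South     1098       biz   260
1  Downtown      728   student   280
2   Airport      266      home    92
3   Airport      247  personal   158
4      Main      943      auto   249
5   Airport      983   student   280
6     North      733      auto   249
7     North      428       biz   260
8   Airport      663      home    92
9      Main      164       biz   260
take 2 rows with largest rate_bp:
    branch  rate_bp  purpose  term
0    South     1098      biz   260
5  Airport      983  student   280
sort by term descending:
    branch  rate_bp  purpose  term
5  Airport      983  student   280
0    South     1098      biz   260
add column rate_bp_minus_term = t['rate_bp'] - t['term']:
    branch  rate_bp  purpose  term  rate_bp_minus_term
5  Airport      983  student   280                 703
0    South     1098      biz   260                 838
Then the value at position 0, column 'rate_bp_minus_term': 703

703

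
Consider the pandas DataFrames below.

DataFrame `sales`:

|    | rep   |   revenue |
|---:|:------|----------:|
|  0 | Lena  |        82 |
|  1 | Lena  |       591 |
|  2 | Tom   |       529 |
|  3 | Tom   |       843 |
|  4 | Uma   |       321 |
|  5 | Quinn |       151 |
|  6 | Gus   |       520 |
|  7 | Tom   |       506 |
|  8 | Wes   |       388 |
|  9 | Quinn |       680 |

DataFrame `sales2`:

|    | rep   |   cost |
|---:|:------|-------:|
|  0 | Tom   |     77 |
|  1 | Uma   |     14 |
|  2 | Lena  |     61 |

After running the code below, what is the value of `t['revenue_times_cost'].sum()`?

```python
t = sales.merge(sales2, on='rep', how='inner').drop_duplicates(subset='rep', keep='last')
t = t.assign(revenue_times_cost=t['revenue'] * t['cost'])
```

merge on 'rep' (how='inner') → 6 rows:
    rep  revenue  cost
0  Lena       82    61
1  Lena      591    61
2   Tom      529    77
3   Tom      843    77
4   Uma      321    14
5   Tom      506    77
drop duplicate rep (keep=last):
    rep  revenue  cost
1  Lena      591    61
4   Uma      321    14
5   Tom      506    77
add column revenue_times_cost = t['revenue'] * t['cost']:
    rep  revenue  cost  revenue_times_cost
1  Lena      591    61               36051
4   Uma      321    14                4494
5   Tom      506    77               38962
The sum of column 'revenue_times_cost' is 79507.

79507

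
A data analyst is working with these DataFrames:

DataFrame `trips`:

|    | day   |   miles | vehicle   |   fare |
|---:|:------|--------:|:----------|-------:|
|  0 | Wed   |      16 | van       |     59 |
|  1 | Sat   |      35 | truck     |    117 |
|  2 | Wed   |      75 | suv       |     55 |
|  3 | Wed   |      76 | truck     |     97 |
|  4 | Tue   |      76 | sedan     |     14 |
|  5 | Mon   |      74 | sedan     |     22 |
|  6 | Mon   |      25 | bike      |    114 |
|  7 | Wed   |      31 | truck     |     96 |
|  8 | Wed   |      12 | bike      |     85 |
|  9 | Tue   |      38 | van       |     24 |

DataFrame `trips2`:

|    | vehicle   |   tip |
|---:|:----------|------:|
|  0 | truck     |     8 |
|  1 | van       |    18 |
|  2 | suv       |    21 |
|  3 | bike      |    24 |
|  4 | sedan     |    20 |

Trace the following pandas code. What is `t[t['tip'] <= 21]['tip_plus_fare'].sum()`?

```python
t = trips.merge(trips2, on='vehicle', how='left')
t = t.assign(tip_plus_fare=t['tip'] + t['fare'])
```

605

merge on 'vehicle' (how='left') → 10 rows:
   day  miles vehicle  fare  tip
0  Wed     16     van    59   18
1  Sat     35   truck   117    8
2  Wed     75     suv    55   21
3  Wed     76   truck    97    8
4  Tue     76   sedan    14   20
5  Mon     74   sedan    22   20
6  Mon     25    bike   114   24
7  Wed     31   truck    96    8
8  Wed     12    bike    85   24
9  Tue     38     van    24   18
add column tip_plus_fare = t['tip'] + t['fare']:
   day  miles vehicle  fare  tip  tip_plus_fare
0  Wed     16     van    59   18             77
1  Sat     35   truck   117    8            125
2  Wed     75     suv    55   21             76
3  Wed     76   truck    97    8            105
4  Tue     76   sedan    14   20             34
5  Mon     74   sedan    22   20             42
6  Mon     25    bike   114   24            138
7  Wed     31   truck    96    8            104
8  Wed     12    bike    85   24            109
9  Tue     38     van    24   18             42
filter rows where tip <= 21:
   day  miles vehicle  fare  tip  tip_plus_fare
0  Wed     16     van    59   18             77
1  Sat     35   truck   117    8            125
2  Wed     75     suv    55   21             76
3  Wed     76   truck    97    8            105
4  Tue     76   sedan    14   20             34
5  Mon     74   sedan    22   20             42
7  Wed     31   truck    96    8            104
9  Tue     38     van    24   18             42
So sum() = 605.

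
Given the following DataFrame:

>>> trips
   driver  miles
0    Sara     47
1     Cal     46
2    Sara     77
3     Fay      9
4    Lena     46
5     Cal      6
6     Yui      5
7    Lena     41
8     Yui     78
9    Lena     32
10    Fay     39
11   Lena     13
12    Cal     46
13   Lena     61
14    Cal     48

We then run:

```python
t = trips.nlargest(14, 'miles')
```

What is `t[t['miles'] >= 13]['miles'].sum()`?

574

take 14 rows with largest miles:
   driver  miles
8     Yui     78
2    Sara     77
13   Lena     61
14    Cal     48
0    Sara     47
1     Cal     46
4    Lena     46
12    Cal     46
7    Lena     41
10    Fay     39
9    Lena     32
11   Lena     13
3     Fay      9
5     Cal      6
filter rows where miles >= 13:
   driver  miles
8     Yui     78
2    Sara     77
13   Lena     61
14    Cal     48
0    Sara     47
1     Cal     46
4    Lena     46
12    Cal     46
7    Lena     41
10    Fay     39
9    Lena     32
11   Lena     13
The sum of column 'miles' is 574.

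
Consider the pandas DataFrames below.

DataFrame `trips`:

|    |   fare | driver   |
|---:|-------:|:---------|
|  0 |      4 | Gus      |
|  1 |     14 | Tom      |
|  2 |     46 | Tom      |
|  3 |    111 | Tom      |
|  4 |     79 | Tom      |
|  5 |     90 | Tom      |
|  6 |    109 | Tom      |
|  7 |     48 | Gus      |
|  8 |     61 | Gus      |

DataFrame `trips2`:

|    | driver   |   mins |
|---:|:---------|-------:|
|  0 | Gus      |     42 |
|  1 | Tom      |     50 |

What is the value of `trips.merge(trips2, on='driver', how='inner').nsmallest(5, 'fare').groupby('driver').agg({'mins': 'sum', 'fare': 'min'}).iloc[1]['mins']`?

merge on 'driver' (how='inner') → 9 rows:
   fare driver  mins
0     4    Gus    42
1    14    Tom    50
2    46    Tom    50
3   111    Tom    50
4    79    Tom    50
5    90    Tom    50
6   109    Tom    50
7    48    Gus    42
8    61    Gus    42
take 5 rows with smallest fare:
   fare driver  mins
0     4    Gus    42
1    14    Tom    50
2    46    Tom    50
7    48    Gus    42
8    61    Gus    42
group by driver: sum(mins), min(fare):
        mins  fare
driver            
Gus      126     4
Tom      100    14
Finally, value at position 1, column 'mins' = 100.

100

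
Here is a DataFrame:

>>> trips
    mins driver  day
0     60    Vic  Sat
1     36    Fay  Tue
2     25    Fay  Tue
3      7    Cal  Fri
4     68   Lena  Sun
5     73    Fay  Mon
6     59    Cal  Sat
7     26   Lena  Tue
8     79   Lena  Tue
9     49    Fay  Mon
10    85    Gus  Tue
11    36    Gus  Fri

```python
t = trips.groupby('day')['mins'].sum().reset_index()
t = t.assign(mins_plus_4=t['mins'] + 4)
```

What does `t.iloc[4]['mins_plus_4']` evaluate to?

group by day, sum of mins:
day
Fri     43
Mon    122
Sat    119
Sun     68
Tue    251
Name: mins, dtype: int64
reset_index():
   day  mins
0  Fri    43
1  Mon   122
2  Sat   119
3  Sun    68
4  Tue   251
add column mins_plus_4 = t['mins'] + 4:
   day  mins  mins_plus_4
0  Fri    43           47
1  Mon   122          126
2  Sat   119          123
3  Sun    68           72
4  Tue   251          255
Taking the value at position 4, column 'mins_plus_4' gives 255.

255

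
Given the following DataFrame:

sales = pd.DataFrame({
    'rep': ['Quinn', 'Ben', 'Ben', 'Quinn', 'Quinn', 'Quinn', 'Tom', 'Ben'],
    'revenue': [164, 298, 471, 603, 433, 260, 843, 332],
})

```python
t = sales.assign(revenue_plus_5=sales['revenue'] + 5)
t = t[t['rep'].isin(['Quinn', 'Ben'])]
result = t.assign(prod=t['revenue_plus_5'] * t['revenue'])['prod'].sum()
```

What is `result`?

add column revenue_plus_5 = sales['revenue'] + 5:
     rep  revenue  revenue_plus_5
0  Quinn      164             169
1    Ben      298             303
2    Ben      471             476
3  Quinn      603             608
4  Quinn      433             438
5  Quinn      260             265
6    Tom      843             848
7    Ben      332             337
filter rows where rep in ['Quinn', 'Ben']:
     rep  revenue  revenue_plus_5
0  Quinn      164             169
1    Ben      298             303
2    Ben      471             476
3  Quinn      603             608
4  Quinn      433             438
5  Quinn      260             265
7    Ben      332             337
add column prod = t['revenue_plus_5'] * t['revenue']:
     rep  revenue  revenue_plus_5    prod
0  Quinn      164             169   27716
1    Ben      298             303   90294
2    Ben      471             476  224196
3  Quinn      603             608  366624
4  Quinn      433             438  189654
5  Quinn      260             265   68900
7    Ben      332             337  111884
sum of column 'prod' → 1079268

1079268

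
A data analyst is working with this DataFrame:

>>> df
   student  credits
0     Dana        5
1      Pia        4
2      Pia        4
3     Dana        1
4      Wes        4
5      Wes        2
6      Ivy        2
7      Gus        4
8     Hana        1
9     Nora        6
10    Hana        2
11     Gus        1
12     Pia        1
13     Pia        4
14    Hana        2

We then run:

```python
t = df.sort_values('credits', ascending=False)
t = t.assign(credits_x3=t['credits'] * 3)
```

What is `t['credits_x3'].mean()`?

8.6

sort by credits descending:
   student  credits
9     Nora        6
0     Dana        5
1      Pia        4
2      Pia        4
4      Wes        4
7      Gus        4
13     Pia        4
5      Wes        2
6      Ivy        2
10    Hana        2
14    Hana        2
3     Dana        1
8     Hana        1
11     Gus        1
12     Pia        1
add column credits_x3 = t['credits'] * 3:
   student  credits  credits_x3
9     Nora        6          18
0     Dana        5          15
1      Pia        4          12
2      Pia        4          12
4      Wes        4          12
7      Gus        4          12
13     Pia        4          12
5      Wes        2           6
6      Ivy        2           6
10    Hana        2           6
14    Hana        2           6
3     Dana        1           3
8     Hana        1           3
11     Gus        1           3
12     Pia        1           3
Taking the mean of column 'credits_x3' gives 8.6.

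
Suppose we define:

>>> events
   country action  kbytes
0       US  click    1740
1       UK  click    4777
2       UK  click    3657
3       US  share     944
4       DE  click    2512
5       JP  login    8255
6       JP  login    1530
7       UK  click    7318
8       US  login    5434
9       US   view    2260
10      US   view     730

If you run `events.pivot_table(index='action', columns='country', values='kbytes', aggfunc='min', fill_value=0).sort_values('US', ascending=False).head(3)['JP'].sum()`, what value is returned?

1530

pivot: rows=action, cols=country, min(kbytes):
country    DE    JP    UK    US
action                         
click    2512     0  3657  1740
login       0  1530     0  5434
share       0     0     0   944
view        0     0     0   730
sort by US descending:
country    DE    JP    UK    US
action                         
login       0  1530     0  5434
click    2512     0  3657  1740
share       0     0     0   944
view        0     0     0   730
take first 3 rows:
country    DE    JP    UK    US
action                         
login       0  1530     0  5434
click    2512     0  3657  1740
share       0     0     0   944
The sum of column 'JP' is 1530.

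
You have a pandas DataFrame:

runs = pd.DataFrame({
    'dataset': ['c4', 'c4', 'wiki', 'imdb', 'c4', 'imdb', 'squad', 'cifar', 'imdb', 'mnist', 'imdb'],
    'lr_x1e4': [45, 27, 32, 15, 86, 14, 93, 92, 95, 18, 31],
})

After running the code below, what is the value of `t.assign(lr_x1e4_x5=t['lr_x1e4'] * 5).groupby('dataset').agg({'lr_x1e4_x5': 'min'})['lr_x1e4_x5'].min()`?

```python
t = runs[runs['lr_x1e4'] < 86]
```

70

filter rows where lr_x1e4 < 86:
   dataset  lr_x1e4
0       c4       45
1       c4       27
2     wiki       32
3     imdb       15
5     imdb       14
9    mnist       18
10    imdb       31
add column lr_x1e4_x5 = t['lr_x1e4'] * 5:
   dataset  lr_x1e4  lr_x1e4_x5
0       c4       45         225
1       c4       27         135
2     wiki       32         160
3     imdb       15          75
5     imdb       14          70
9    mnist       18          90
10    imdb       31         155
group by dataset, min of lr_x1e4_x5:
         lr_x1e4_x5
dataset            
c4              135
imdb             70
mnist            90
wiki            160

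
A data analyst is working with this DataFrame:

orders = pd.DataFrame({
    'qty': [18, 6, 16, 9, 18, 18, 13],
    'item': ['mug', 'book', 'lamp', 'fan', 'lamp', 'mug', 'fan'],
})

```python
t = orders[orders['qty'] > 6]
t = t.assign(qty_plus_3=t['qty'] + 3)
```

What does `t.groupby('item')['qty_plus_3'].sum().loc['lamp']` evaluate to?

40

filter rows where qty > 6:
   qty  item
0   18   mug
2   16  lamp
3    9   fan
4   18  lamp
5   18   mug
6   13   fan
add column qty_plus_3 = t['qty'] + 3:
   qty  item  qty_plus_3
0   18   mug          21
2   16  lamp          19
3    9   fan          12
4   18  lamp          21
5   18   mug          21
6   13   fan          16
group by item, sum of qty_plus_3:
item
fan     28
lamp    40
mug     42
Name: qty_plus_3, dtype: int64
Hence 40.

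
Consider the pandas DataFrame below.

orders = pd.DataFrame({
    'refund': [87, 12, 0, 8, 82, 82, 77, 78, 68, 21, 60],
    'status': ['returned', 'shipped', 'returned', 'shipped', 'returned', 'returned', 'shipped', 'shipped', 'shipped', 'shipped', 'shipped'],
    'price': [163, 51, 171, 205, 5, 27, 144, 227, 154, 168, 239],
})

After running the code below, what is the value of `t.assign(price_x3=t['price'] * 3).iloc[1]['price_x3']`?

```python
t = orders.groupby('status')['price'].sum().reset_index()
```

3564

group by status, sum of price:
status
returned     366
shipped     1188
Name: price, dtype: int64
reset_index():
     status  price
0  returned    366
1   shipped   1188
add column price_x3 = t['price'] * 3:
     status  price  price_x3
0  returned    366      1098
1   shipped   1188      3564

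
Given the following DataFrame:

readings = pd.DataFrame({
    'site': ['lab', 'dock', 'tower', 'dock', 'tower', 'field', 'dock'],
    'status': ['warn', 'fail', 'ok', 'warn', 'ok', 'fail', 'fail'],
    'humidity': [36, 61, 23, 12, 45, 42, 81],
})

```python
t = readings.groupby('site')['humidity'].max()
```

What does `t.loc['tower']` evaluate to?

group by site, max of humidity:
site
dock     81
field    42
lab      36
tower    45
Name: humidity, dtype: int64
Hence 45.

45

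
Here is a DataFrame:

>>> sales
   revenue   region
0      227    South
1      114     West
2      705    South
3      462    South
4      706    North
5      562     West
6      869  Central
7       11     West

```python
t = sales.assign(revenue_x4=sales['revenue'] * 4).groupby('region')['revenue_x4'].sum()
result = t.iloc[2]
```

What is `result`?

add column revenue_x4 = sales['revenue'] * 4:
   revenue   region  revenue_x4
0      227    South         908
1      114     West         456
2      705    South        2820
3      462    South        1848
4      706    North        2824
5      562     West        2248
6      869  Central        3476
7       11     West          44
group by region, sum of revenue_x4:
region
Central    3476
North      2824
South      5576
West       2748
Name: revenue_x4, dtype: int64
Reading off the value at position 2, we get 5576.

5576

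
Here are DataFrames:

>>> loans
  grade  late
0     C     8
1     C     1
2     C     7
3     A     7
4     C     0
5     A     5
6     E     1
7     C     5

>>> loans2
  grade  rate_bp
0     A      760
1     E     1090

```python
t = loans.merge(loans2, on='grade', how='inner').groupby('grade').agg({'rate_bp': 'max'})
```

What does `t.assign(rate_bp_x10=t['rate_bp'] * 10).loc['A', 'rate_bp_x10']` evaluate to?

merge on 'grade' (how='inner') → 3 rows:
  grade  late  rate_bp
0     A     7      760
1     A     5      760
2     E     1     1090
group by grade, max of rate_bp:
       rate_bp
grade         
A          760
E         1090
add column rate_bp_x10 = t['rate_bp'] * 10:
       rate_bp  rate_bp_x10
grade                      
A          760         7600
E         1090        10900
So loc['A', 'rate_bp_x10'] = 7600.

7600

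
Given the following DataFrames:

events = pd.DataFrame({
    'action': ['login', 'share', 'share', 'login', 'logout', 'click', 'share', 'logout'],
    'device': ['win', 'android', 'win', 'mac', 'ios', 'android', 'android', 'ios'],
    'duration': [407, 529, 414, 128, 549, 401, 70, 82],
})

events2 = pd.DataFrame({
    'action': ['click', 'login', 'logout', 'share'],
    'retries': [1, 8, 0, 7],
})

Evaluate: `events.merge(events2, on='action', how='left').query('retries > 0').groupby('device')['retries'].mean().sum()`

merge on 'action' (how='left') → 8 rows:
   action   device  duration  retries
0   login      win       407        8
1   share  android       529        7
2   share      win       414        7
3   login      mac       128        8
4  logout      ios       549        0
5   click  android       401        1
6   share  android        70        7
7  logout      ios        82        0
filter rows where retries > 0:
  action   device  duration  retries
0  login      win       407        8
1  share  android       529        7
2  share      win       414        7
3  login      mac       128        8
5  click  android       401        1
6  share  android        70        7
group by device, mean of retries:
device
android    5.0
mac        8.0
win        7.5
Name: retries, dtype: float64
The sum of the resulting series is 20.5.

20.5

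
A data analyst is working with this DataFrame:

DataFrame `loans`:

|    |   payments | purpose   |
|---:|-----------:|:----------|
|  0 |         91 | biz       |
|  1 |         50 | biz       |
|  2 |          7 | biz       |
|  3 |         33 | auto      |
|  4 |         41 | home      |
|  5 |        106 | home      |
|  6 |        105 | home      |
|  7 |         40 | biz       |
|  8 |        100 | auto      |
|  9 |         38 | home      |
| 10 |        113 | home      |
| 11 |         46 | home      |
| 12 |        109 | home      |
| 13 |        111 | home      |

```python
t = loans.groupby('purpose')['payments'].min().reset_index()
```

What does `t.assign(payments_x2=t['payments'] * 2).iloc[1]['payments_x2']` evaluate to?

group by purpose, min of payments:
purpose
auto    33
biz      7
home    38
Name: payments, dtype: int64
reset_index():
  purpose  payments
0    auto        33
1     biz         7
2    home        38
add column payments_x2 = t['payments'] * 2:
  purpose  payments  payments_x2
0    auto        33           66
1     biz         7           14
2    home        38           76
Reading off the value at position 1, column 'payments_x2', we get 14.

14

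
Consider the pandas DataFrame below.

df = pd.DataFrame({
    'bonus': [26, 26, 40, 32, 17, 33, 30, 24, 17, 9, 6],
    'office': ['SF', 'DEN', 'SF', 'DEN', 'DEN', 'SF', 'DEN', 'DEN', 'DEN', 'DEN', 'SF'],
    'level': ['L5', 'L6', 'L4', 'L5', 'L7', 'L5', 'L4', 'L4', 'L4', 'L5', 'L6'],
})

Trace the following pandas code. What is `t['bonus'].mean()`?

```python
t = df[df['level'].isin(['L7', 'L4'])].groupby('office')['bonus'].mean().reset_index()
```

31.0

filter rows where level in ['L7', 'L4']:
   bonus office level
2     40     SF    L4
4     17    DEN    L7
6     30    DEN    L4
7     24    DEN    L4
8     17    DEN    L4
group by office, mean of bonus:
office
DEN    22.0
SF     40.0
Name: bonus, dtype: float64
reset_index():
  office  bonus
0    DEN   22.0
1     SF   40.0
Taking the mean of column 'bonus' gives 31.0.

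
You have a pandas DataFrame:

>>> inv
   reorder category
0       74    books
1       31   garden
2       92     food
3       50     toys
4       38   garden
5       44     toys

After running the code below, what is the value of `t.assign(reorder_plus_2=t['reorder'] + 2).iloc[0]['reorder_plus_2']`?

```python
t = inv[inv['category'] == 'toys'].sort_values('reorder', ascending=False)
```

filter rows where category == 'toys':
   reorder category
3       50     toys
5       44     toys
sort by reorder descending:
   reorder category
3       50     toys
5       44     toys
add column reorder_plus_2 = t['reorder'] + 2:
   reorder category  reorder_plus_2
3       50     toys              52
5       44     toys              46

52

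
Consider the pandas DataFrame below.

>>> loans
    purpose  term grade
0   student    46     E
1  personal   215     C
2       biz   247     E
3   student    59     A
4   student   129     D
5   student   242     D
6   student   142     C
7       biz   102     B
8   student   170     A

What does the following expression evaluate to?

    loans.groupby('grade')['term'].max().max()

247

group by grade, max of term:
grade
A    170
B    102
C    215
D    242
E    247
Name: term, dtype: int64
The max of the resulting series is 247.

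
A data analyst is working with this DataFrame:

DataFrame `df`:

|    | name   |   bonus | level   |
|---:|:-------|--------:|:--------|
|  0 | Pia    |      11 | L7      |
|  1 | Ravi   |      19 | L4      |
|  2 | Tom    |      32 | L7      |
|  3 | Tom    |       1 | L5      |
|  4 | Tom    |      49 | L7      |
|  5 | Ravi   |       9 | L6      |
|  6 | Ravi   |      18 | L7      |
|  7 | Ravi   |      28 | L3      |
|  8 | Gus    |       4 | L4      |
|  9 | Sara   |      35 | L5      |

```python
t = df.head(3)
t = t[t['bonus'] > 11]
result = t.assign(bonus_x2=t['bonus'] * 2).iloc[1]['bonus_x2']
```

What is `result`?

64

take first 3 rows:
   name  bonus level
0   Pia     11    L7
1  Ravi     19    L4
2   Tom     32    L7
filter rows where bonus > 11:
   name  bonus level
1  Ravi     19    L4
2   Tom     32    L7
add column bonus_x2 = t['bonus'] * 2:
   name  bonus level  bonus_x2
1  Ravi     19    L4        38
2   Tom     32    L7        64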